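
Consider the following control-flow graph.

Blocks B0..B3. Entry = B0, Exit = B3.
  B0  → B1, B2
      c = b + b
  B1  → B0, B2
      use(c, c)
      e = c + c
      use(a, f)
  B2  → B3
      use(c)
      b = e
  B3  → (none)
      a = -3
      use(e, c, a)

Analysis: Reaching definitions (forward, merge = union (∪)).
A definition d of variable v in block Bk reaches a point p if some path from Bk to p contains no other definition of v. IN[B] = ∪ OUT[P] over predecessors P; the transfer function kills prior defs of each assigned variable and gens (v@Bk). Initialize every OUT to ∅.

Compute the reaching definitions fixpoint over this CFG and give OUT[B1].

Answer: {c@B0, e@B1}

Trace:
Converged values:
  B0: | IN={c@B0, e@B1} | OUT={c@B0, e@B1}
  B1: | IN={c@B0, e@B1} | OUT={c@B0, e@B1}
  B2: | IN={c@B0, e@B1} | OUT={b@B2, c@B0, e@B1}
  B3: | IN={b@B2, c@B0, e@B1} | OUT={a@B3, b@B2, c@B0, e@B1}

Merge at B1: IN[B1] = OUT[B0] = {c@B0, e@B1}
Applying B1's transfer function to that IN value gives OUT[B1] (row B1 above).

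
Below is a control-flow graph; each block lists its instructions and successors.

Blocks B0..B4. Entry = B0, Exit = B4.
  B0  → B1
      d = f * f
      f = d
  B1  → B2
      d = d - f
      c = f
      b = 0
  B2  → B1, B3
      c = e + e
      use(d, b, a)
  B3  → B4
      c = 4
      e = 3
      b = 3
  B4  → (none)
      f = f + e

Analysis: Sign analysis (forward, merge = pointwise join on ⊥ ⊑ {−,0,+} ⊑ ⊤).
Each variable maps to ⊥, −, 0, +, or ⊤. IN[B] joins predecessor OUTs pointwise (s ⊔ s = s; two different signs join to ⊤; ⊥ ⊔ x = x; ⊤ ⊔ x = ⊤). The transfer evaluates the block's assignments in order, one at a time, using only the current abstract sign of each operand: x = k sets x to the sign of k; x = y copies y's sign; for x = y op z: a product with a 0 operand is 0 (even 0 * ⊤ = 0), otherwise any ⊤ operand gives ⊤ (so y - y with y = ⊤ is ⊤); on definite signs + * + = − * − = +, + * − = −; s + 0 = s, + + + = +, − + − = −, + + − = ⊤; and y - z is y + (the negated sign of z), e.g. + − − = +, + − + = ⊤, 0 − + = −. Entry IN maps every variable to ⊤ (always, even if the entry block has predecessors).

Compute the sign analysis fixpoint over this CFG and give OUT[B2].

Per-block solution:
  B0:   IN=(all ⊤)   OUT=(all ⊤)
  B1:   IN=(all ⊤)   OUT={b:0; rest ⊤}
  B2:   IN={b:0; rest ⊤}   OUT={b:0; rest ⊤}
  B3:   IN={b:0; rest ⊤}   OUT={b:+, c:+, e:+; rest ⊤}
  B4:   IN={b:+, c:+, e:+; rest ⊤}   OUT={b:+, c:+, e:+; rest ⊤}

Merge at B2: IN[B2] = OUT[B1] = {a: ⊤, b: 0, c: ⊤, d: ⊤, e: ⊤, f: ⊤}
Applying B2's transfer function to that IN value gives OUT[B2] (row B2 above).

Answer: {a: ⊤, b: 0, c: ⊤, d: ⊤, e: ⊤, f: ⊤}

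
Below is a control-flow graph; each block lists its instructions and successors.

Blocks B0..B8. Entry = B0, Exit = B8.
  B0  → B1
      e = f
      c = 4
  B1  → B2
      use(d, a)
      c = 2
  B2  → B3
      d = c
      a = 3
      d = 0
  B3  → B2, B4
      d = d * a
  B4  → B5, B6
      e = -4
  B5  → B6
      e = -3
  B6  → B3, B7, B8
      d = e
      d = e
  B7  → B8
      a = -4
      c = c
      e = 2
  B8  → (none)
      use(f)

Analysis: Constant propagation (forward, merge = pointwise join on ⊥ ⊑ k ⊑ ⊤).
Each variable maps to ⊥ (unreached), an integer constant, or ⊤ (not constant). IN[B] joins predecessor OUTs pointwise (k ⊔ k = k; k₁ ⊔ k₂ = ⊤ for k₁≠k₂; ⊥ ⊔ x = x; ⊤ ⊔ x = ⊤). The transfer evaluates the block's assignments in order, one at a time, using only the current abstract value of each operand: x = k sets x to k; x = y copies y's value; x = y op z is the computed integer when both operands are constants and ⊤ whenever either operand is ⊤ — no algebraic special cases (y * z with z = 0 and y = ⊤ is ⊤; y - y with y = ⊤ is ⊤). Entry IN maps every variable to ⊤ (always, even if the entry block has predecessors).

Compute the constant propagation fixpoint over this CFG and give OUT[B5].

Fixpoint table:
  B0:  IN=(all ⊤)  OUT={c:4; rest ⊤}
  B1:  IN={c:4; rest ⊤}  OUT={c:2; rest ⊤}
  B2:  IN={c:2; rest ⊤}  OUT={a:3, c:2, d:0; rest ⊤}
  B3:  IN={a:3, c:2; rest ⊤}  OUT={a:3, c:2; rest ⊤}
  B4:  IN={a:3, c:2; rest ⊤}  OUT={a:3, c:2, e:-4; rest ⊤}
  B5:  IN={a:3, c:2, e:-4; rest ⊤}  OUT={a:3, c:2, e:-3; rest ⊤}
  B6:  IN={a:3, c:2; rest ⊤}  OUT={a:3, c:2; rest ⊤}
  B7:  IN={a:3, c:2; rest ⊤}  OUT={a:-4, c:2, e:2; rest ⊤}
  B8:  IN={c:2; rest ⊤}  OUT={c:2; rest ⊤}

Merge at B5: IN[B5] = OUT[B4] = {a: 3, b: ⊤, c: 2, d: ⊤, e: -4, f: ⊤}
Applying B5's transfer function to that IN value gives OUT[B5] (row B5 above).

Answer: {a: 3, b: ⊤, c: 2, d: ⊤, e: -3, f: ⊤}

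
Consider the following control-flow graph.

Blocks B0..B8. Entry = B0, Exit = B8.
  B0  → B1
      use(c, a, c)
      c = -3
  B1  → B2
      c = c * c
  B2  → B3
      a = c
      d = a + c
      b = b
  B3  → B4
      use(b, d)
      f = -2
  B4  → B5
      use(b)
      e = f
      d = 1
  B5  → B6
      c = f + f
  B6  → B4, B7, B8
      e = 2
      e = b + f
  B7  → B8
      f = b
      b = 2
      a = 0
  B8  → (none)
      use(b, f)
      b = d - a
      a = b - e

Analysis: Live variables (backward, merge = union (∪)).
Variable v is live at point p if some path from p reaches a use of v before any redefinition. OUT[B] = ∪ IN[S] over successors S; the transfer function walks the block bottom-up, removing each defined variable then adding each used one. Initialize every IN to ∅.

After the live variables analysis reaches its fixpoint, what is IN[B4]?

Per-block solution:
  B0:  IN={a, b, c}  OUT={b, c}
  B1:  IN={b, c}  OUT={b, c}
  B2:  IN={b, c}  OUT={a, b, d}
  B3:  IN={a, b, d}  OUT={a, b, f}
  B4:  IN={a, b, f}  OUT={a, b, d, f}
  B5:  IN={a, b, d, f}  OUT={a, b, d, f}
  B6:  IN={a, b, d, f}  OUT={a, b, d, e, f}
  B7:  IN={b, d, e}  OUT={a, b, d, e, f}
  B8:  IN={a, b, d, e, f}  OUT={}

Merge at B4: OUT[B4] = IN[B5] = {a, b, d, f}
Applying B4's transfer function to that OUT value gives IN[B4] (row B4 above).

Answer: {a, b, f}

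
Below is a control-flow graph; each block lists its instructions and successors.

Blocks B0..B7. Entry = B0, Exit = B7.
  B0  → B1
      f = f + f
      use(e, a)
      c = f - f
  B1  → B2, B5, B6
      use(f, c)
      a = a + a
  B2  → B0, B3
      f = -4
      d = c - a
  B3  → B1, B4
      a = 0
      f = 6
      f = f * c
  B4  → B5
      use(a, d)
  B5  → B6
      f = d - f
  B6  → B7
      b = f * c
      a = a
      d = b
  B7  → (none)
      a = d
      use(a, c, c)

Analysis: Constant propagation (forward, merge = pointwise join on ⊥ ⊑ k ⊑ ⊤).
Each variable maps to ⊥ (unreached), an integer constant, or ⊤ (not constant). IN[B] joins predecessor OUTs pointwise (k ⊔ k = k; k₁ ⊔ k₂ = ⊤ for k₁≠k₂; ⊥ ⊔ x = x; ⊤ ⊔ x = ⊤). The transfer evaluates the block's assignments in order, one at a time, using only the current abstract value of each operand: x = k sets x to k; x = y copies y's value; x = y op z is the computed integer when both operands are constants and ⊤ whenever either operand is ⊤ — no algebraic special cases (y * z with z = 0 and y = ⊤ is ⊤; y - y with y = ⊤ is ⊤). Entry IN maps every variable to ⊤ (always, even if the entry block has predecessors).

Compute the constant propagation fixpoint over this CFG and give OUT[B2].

Converged values:
  B0: | IN=(all ⊤) | OUT=(all ⊤)
  B1: | IN=(all ⊤) | OUT=(all ⊤)
  B2: | IN=(all ⊤) | OUT={f:-4; rest ⊤}
  B3: | IN={f:-4; rest ⊤} | OUT={a:0; rest ⊤}
  B4: | IN={a:0; rest ⊤} | OUT={a:0; rest ⊤}
  B5: | IN=(all ⊤) | OUT=(all ⊤)
  B6: | IN=(all ⊤) | OUT=(all ⊤)
  B7: | IN=(all ⊤) | OUT=(all ⊤)

Merge at B2: IN[B2] = OUT[B1] = {a: ⊤, b: ⊤, c: ⊤, d: ⊤, e: ⊤, f: ⊤}
Applying B2's transfer function to that IN value gives OUT[B2] (row B2 above).

Answer: {a: ⊤, b: ⊤, c: ⊤, d: ⊤, e: ⊤, f: -4}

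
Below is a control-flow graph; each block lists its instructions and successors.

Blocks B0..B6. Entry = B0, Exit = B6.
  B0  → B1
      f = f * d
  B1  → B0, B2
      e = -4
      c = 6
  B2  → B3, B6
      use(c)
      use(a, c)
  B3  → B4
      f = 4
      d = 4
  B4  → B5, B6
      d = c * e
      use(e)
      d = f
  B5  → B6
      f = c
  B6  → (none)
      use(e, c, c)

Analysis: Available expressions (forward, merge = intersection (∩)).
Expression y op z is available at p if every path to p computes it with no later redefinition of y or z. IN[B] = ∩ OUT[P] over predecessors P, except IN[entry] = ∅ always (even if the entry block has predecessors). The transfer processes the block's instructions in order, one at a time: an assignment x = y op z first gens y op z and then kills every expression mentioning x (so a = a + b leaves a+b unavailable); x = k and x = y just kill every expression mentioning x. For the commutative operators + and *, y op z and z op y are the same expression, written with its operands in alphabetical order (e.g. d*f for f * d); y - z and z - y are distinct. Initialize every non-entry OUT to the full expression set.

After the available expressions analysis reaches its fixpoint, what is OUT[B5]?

Answer: {c*e}

Working:
Fixpoint table:
  B0:   IN={}   OUT={}
  B1:   IN={}   OUT={}
  B2:   IN={}   OUT={}
  B3:   IN={}   OUT={}
  B4:   IN={}   OUT={c*e}
  B5:   IN={c*e}   OUT={c*e}
  B6:   IN={}   OUT={}

Merge at B5: IN[B5] = OUT[B4] = {c*e}
Applying B5's transfer function to that IN value gives OUT[B5] (row B5 above).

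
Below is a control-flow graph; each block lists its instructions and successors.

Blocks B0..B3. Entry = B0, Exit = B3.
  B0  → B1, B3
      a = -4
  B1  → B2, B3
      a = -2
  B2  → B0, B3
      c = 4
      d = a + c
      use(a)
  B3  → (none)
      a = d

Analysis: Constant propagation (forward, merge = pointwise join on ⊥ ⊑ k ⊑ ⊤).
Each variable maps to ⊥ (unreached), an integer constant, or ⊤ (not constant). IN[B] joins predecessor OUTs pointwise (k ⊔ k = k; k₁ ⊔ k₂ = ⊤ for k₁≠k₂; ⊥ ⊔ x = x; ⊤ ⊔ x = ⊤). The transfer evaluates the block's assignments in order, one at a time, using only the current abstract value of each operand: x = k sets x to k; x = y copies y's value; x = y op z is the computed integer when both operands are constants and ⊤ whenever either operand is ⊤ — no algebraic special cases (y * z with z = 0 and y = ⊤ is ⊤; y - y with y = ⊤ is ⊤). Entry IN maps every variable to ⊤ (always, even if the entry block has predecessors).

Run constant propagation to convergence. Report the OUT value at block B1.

Answer: {a: -2, b: ⊤, c: ⊤, d: ⊤, e: ⊤, f: ⊤}

Derivation:
Fixpoint table:
  B0: | IN=(all ⊤) | OUT={a:-4; rest ⊤}
  B1: | IN={a:-4; rest ⊤} | OUT={a:-2; rest ⊤}
  B2: | IN={a:-2; rest ⊤} | OUT={a:-2, c:4, d:2; rest ⊤}
  B3: | IN=(all ⊤) | OUT=(all ⊤)

Merge at B1: IN[B1] = OUT[B0] = {a: -4, b: ⊤, c: ⊤, d: ⊤, e: ⊤, f: ⊤}
Applying B1's transfer function to that IN value gives OUT[B1] (row B1 above).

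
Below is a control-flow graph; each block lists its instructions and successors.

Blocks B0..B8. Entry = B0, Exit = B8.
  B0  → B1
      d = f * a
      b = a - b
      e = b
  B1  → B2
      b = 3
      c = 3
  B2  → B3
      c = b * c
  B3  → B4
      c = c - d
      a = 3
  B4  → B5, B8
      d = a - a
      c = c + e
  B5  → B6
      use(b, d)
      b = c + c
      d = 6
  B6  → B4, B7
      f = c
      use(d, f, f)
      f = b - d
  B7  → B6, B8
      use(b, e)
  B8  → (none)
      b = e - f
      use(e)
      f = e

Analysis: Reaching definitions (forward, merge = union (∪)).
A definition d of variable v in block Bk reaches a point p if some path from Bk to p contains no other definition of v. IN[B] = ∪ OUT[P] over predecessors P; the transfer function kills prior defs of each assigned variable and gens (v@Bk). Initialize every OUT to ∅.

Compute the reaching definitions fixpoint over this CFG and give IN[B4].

Converged values:
  B0:  IN={}  OUT={b@B0, d@B0, e@B0}
  B1:  IN={b@B0, d@B0, e@B0}  OUT={b@B1, c@B1, d@B0, e@B0}
  B2:  IN={b@B1, c@B1, d@B0, e@B0}  OUT={b@B1, c@B2, d@B0, e@B0}
  B3:  IN={b@B1, c@B2, d@B0, e@B0}  OUT={a@B3, b@B1, c@B3, d@B0, e@B0}
  B4:  IN={a@B3, b@B1, b@B5, c@B3, c@B4, d@B0, d@B5, e@B0, f@B6}  OUT={a@B3, b@B1, b@B5, c@B4, d@B4, e@B0, f@B6}
  B5:  IN={a@B3, b@B1, b@B5, c@B4, d@B4, e@B0, f@B6}  OUT={a@B3, b@B5, c@B4, d@B5, e@B0, f@B6}
  B6:  IN={a@B3, b@B5, c@B4, d@B5, e@B0, f@B6}  OUT={a@B3, b@B5, c@B4, d@B5, e@B0, f@B6}
  B7:  IN={a@B3, b@B5, c@B4, d@B5, e@B0, f@B6}  OUT={a@B3, b@B5, c@B4, d@B5, e@B0, f@B6}
  B8:  IN={a@B3, b@B1, b@B5, c@B4, d@B4, d@B5, e@B0, f@B6}  OUT={a@B3, b@B8, c@B4, d@B4, d@B5, e@B0, f@B8}

Merge at B4: IN[B4] = OUT[B3] ⊔ OUT[B6] = {a@B3, b@B1, b@B5, c@B3, c@B4, d@B0, d@B5, e@B0, f@B6}

Answer: {a@B3, b@B1, b@B5, c@B3, c@B4, d@B0, d@B5, e@B0, f@B6}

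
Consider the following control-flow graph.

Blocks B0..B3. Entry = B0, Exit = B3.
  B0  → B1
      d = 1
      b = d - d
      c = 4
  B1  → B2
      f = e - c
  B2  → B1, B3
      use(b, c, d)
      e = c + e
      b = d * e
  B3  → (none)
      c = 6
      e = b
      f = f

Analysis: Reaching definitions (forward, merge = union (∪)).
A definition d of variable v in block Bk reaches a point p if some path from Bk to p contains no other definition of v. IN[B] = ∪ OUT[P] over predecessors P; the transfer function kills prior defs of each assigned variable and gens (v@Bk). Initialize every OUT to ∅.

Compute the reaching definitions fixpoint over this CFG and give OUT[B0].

Fixpoint table:
  B0: | IN={} | OUT={b@B0, c@B0, d@B0}
  B1: | IN={b@B0, b@B2, c@B0, d@B0, e@B2, f@B1} | OUT={b@B0, b@B2, c@B0, d@B0, e@B2, f@B1}
  B2: | IN={b@B0, b@B2, c@B0, d@B0, e@B2, f@B1} | OUT={b@B2, c@B0, d@B0, e@B2, f@B1}
  B3: | IN={b@B2, c@B0, d@B0, e@B2, f@B1} | OUT={b@B2, c@B3, d@B0, e@B3, f@B3}

B0 is the boundary node: IN[B0] = {}
Applying B0's transfer function to that IN value gives OUT[B0] (row B0 above).

Answer: {b@B0, c@B0, d@B0}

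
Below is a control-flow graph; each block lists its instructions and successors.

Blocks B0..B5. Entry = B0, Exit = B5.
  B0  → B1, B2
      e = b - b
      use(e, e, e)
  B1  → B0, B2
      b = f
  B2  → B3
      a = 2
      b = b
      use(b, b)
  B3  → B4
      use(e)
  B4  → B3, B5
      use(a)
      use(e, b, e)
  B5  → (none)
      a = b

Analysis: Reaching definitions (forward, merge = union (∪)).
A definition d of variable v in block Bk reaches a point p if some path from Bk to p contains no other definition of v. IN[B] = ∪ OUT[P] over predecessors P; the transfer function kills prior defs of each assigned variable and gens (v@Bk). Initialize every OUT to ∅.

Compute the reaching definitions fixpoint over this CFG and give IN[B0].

Answer: {b@B1, e@B0}

Derivation:
Per-block solution:
  B0:   IN={b@B1, e@B0}   OUT={b@B1, e@B0}
  B1:   IN={b@B1, e@B0}   OUT={b@B1, e@B0}
  B2:   IN={b@B1, e@B0}   OUT={a@B2, b@B2, e@B0}
  B3:   IN={a@B2, b@B2, e@B0}   OUT={a@B2, b@B2, e@B0}
  B4:   IN={a@B2, b@B2, e@B0}   OUT={a@B2, b@B2, e@B0}
  B5:   IN={a@B2, b@B2, e@B0}   OUT={a@B5, b@B2, e@B0}

Merge at B0 (entry node, so the boundary value {} is joined with the incoming edge(s)): IN[B0] = {} ⊔ OUT[B1] = {b@B1, e@B0}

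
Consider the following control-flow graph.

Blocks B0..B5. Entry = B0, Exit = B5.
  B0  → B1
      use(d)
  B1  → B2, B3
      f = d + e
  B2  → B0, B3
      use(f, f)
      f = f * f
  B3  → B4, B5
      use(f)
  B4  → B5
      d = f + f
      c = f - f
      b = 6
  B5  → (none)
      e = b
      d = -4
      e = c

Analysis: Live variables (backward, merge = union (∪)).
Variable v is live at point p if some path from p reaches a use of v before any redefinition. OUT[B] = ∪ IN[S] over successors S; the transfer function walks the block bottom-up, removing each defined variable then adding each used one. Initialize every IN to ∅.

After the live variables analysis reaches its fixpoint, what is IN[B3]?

Answer: {b, c, f}

Trace:
Per-block solution:
  B0:  IN={b, c, d, e}  OUT={b, c, d, e}
  B1:  IN={b, c, d, e}  OUT={b, c, d, e, f}
  B2:  IN={b, c, d, e, f}  OUT={b, c, d, e, f}
  B3:  IN={b, c, f}  OUT={b, c, f}
  B4:  IN={f}  OUT={b, c}
  B5:  IN={b, c}  OUT={}

Merge at B3: OUT[B3] = IN[B4] ⊔ IN[B5] = {b, c, f}
Applying B3's transfer function to that OUT value gives IN[B3] (row B3 above).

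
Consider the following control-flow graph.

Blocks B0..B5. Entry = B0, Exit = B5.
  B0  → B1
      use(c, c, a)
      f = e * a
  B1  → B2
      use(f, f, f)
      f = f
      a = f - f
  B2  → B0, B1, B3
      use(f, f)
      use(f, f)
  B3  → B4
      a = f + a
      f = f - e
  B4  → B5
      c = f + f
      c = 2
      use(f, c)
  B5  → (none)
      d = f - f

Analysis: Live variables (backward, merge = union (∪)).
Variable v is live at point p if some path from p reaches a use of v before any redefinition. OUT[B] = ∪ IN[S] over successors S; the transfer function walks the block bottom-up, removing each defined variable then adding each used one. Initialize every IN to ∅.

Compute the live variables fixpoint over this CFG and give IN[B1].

Converged values:
  B0:   IN={a, c, e}   OUT={c, e, f}
  B1:   IN={c, e, f}   OUT={a, c, e, f}
  B2:   IN={a, c, e, f}   OUT={a, c, e, f}
  B3:   IN={a, e, f}   OUT={f}
  B4:   IN={f}   OUT={f}
  B5:   IN={f}   OUT={}

Merge at B1: OUT[B1] = IN[B2] = {a, c, e, f}
Applying B1's transfer function to that OUT value gives IN[B1] (row B1 above).

Answer: {c, e, f}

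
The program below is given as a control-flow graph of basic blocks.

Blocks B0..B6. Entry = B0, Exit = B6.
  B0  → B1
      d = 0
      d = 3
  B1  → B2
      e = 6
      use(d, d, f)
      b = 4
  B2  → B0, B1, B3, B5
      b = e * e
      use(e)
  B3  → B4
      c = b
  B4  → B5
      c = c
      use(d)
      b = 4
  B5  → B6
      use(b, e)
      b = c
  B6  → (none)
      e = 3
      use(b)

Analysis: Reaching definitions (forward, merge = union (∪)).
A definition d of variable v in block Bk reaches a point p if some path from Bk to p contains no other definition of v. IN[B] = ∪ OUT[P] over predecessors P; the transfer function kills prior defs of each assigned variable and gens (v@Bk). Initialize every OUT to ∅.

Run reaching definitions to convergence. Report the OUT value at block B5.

Answer: {b@B5, c@B4, d@B0, e@B1}

Derivation:
Fixpoint table:
  B0: | IN={b@B2, d@B0, e@B1} | OUT={b@B2, d@B0, e@B1}
  B1: | IN={b@B2, d@B0, e@B1} | OUT={b@B1, d@B0, e@B1}
  B2: | IN={b@B1, d@B0, e@B1} | OUT={b@B2, d@B0, e@B1}
  B3: | IN={b@B2, d@B0, e@B1} | OUT={b@B2, c@B3, d@B0, e@B1}
  B4: | IN={b@B2, c@B3, d@B0, e@B1} | OUT={b@B4, c@B4, d@B0, e@B1}
  B5: | IN={b@B2, b@B4, c@B4, d@B0, e@B1} | OUT={b@B5, c@B4, d@B0, e@B1}
  B6: | IN={b@B5, c@B4, d@B0, e@B1} | OUT={b@B5, c@B4, d@B0, e@B6}

Merge at B5: IN[B5] = OUT[B2] ⊔ OUT[B4] = {b@B2, b@B4, c@B4, d@B0, e@B1}
Applying B5's transfer function to that IN value gives OUT[B5] (row B5 above).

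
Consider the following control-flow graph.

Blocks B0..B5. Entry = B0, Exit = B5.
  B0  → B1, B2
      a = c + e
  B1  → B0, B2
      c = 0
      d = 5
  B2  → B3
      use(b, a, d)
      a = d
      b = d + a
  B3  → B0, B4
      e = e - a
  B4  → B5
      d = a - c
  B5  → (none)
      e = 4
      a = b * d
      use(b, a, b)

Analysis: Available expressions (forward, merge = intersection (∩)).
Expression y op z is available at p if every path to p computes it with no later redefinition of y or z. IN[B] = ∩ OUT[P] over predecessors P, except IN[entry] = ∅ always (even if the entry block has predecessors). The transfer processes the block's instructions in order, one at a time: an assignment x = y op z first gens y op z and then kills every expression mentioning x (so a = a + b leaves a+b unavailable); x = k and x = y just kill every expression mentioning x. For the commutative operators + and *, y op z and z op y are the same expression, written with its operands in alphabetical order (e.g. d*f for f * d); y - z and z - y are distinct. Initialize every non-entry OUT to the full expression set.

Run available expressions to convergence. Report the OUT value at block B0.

Fixpoint table:
  B0:   IN={}   OUT={c+e}
  B1:   IN={c+e}   OUT={}
  B2:   IN={}   OUT={a+d}
  B3:   IN={a+d}   OUT={a+d}
  B4:   IN={a+d}   OUT={a-c}
  B5:   IN={a-c}   OUT={b*d}

Merge at B0 (entry node, so the boundary value {} is joined with the incoming edge(s)): IN[B0] = {} ∩ OUT[B1] ∩ OUT[B3] = {}
Applying B0's transfer function to that IN value gives OUT[B0] (row B0 above).

Answer: {c+e}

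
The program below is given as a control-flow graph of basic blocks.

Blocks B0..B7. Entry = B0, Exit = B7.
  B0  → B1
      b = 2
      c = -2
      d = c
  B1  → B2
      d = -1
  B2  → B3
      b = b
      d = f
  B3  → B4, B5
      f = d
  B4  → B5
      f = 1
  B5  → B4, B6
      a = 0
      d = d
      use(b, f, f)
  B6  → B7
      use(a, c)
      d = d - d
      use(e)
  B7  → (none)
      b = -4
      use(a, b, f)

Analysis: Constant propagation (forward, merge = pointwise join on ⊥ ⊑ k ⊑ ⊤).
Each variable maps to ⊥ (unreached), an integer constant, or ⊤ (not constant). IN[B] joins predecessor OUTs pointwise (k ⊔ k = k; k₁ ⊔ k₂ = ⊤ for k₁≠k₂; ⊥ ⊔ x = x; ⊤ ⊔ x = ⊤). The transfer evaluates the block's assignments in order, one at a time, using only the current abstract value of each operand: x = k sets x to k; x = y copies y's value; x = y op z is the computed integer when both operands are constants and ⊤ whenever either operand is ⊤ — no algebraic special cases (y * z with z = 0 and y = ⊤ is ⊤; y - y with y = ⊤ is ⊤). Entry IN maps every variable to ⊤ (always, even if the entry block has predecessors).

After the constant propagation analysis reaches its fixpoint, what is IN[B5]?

Converged values:
  B0:  IN=(all ⊤)  OUT={b:2, c:-2, d:-2; rest ⊤}
  B1:  IN={b:2, c:-2, d:-2; rest ⊤}  OUT={b:2, c:-2, d:-1; rest ⊤}
  B2:  IN={b:2, c:-2, d:-1; rest ⊤}  OUT={b:2, c:-2; rest ⊤}
  B3:  IN={b:2, c:-2; rest ⊤}  OUT={b:2, c:-2; rest ⊤}
  B4:  IN={b:2, c:-2; rest ⊤}  OUT={b:2, c:-2, f:1; rest ⊤}
  B5:  IN={b:2, c:-2; rest ⊤}  OUT={a:0, b:2, c:-2; rest ⊤}
  B6:  IN={a:0, b:2, c:-2; rest ⊤}  OUT={a:0, b:2, c:-2; rest ⊤}
  B7:  IN={a:0, b:2, c:-2; rest ⊤}  OUT={a:0, b:-4, c:-2; rest ⊤}

Merge at B5: IN[B5] = OUT[B3] ⊔ OUT[B4] = {a: ⊤, b: 2, c: -2, d: ⊤, e: ⊤, f: ⊤}

Answer: {a: ⊤, b: 2, c: -2, d: ⊤, e: ⊤, f: ⊤}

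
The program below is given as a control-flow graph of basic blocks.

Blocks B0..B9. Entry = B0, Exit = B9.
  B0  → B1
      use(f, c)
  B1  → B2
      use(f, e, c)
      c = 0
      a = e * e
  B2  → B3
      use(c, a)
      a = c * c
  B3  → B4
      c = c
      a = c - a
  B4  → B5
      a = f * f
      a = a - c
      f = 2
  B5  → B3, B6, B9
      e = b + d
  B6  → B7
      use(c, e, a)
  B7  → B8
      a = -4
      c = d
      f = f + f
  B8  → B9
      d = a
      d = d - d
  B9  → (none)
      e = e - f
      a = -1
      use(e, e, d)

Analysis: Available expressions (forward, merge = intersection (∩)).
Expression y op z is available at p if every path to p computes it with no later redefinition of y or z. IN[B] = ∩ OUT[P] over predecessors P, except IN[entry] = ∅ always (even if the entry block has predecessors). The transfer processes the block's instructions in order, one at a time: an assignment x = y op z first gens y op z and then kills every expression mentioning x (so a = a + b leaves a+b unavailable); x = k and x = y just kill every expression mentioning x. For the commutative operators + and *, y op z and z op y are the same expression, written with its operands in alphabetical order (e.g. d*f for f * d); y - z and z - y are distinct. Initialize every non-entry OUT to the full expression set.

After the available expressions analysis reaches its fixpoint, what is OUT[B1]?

Fixpoint table:
  B0:   IN={}   OUT={}
  B1:   IN={}   OUT={e*e}
  B2:   IN={e*e}   OUT={c*c, e*e}
  B3:   IN={}   OUT={}
  B4:   IN={}   OUT={}
  B5:   IN={}   OUT={b+d}
  B6:   IN={b+d}   OUT={b+d}
  B7:   IN={b+d}   OUT={b+d}
  B8:   IN={b+d}   OUT={}
  B9:   IN={}   OUT={}

Merge at B1: IN[B1] = OUT[B0] = {}
Applying B1's transfer function to that IN value gives OUT[B1] (row B1 above).

Answer: {e*e}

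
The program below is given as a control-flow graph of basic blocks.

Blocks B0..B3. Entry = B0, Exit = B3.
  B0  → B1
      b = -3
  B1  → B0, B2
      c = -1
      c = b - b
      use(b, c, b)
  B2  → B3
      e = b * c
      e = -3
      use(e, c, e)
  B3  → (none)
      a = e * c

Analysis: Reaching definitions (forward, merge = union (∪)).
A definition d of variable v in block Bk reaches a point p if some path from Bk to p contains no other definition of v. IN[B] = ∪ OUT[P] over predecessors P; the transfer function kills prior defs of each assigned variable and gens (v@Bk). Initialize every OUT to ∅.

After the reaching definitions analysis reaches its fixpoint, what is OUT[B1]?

Answer: {b@B0, c@B1}

Derivation:
Per-block solution:
  B0:  IN={b@B0, c@B1}  OUT={b@B0, c@B1}
  B1:  IN={b@B0, c@B1}  OUT={b@B0, c@B1}
  B2:  IN={b@B0, c@B1}  OUT={b@B0, c@B1, e@B2}
  B3:  IN={b@B0, c@B1, e@B2}  OUT={a@B3, b@B0, c@B1, e@B2}

Merge at B1: IN[B1] = OUT[B0] = {b@B0, c@B1}
Applying B1's transfer function to that IN value gives OUT[B1] (row B1 above).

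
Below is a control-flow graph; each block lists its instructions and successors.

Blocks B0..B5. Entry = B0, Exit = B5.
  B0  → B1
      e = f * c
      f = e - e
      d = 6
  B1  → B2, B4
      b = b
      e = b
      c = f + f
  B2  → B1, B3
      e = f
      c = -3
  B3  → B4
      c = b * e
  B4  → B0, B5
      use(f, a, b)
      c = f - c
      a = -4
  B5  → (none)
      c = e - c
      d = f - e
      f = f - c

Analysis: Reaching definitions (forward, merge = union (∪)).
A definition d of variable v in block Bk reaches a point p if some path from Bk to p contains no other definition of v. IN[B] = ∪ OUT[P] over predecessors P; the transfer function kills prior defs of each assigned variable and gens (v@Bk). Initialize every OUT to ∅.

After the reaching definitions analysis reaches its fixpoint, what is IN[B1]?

Answer: {a@B4, b@B1, c@B2, c@B4, d@B0, e@B0, e@B2, f@B0}

Trace:
Converged values:
  B0:  IN={a@B4, b@B1, c@B4, d@B0, e@B1, e@B2, f@B0}  OUT={a@B4, b@B1, c@B4, d@B0, e@B0, f@B0}
  B1:  IN={a@B4, b@B1, c@B2, c@B4, d@B0, e@B0, e@B2, f@B0}  OUT={a@B4, b@B1, c@B1, d@B0, e@B1, f@B0}
  B2:  IN={a@B4, b@B1, c@B1, d@B0, e@B1, f@B0}  OUT={a@B4, b@B1, c@B2, d@B0, e@B2, f@B0}
  B3:  IN={a@B4, b@B1, c@B2, d@B0, e@B2, f@B0}  OUT={a@B4, b@B1, c@B3, d@B0, e@B2, f@B0}
  B4:  IN={a@B4, b@B1, c@B1, c@B3, d@B0, e@B1, e@B2, f@B0}  OUT={a@B4, b@B1, c@B4, d@B0, e@B1, e@B2, f@B0}
  B5:  IN={a@B4, b@B1, c@B4, d@B0, e@B1, e@B2, f@B0}  OUT={a@B4, b@B1, c@B5, d@B5, e@B1, e@B2, f@B5}

Merge at B1: IN[B1] = OUT[B0] ⊔ OUT[B2] = {a@B4, b@B1, c@B2, c@B4, d@B0, e@B0, e@B2, f@B0}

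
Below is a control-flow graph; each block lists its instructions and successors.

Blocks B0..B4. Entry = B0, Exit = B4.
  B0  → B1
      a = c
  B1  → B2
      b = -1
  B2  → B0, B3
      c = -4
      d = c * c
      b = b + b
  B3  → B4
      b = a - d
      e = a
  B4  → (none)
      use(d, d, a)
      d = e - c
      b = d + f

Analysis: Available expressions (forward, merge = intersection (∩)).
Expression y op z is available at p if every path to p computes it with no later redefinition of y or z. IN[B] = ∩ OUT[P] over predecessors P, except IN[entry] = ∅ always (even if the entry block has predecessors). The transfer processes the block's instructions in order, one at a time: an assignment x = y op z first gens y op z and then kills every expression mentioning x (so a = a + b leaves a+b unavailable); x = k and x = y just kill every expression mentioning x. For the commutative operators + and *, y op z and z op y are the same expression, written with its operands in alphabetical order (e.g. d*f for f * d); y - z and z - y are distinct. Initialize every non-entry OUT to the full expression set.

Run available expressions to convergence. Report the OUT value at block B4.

Per-block solution:
  B0:   IN={}   OUT={}
  B1:   IN={}   OUT={}
  B2:   IN={}   OUT={c*c}
  B3:   IN={c*c}   OUT={a-d, c*c}
  B4:   IN={a-d, c*c}   OUT={c*c, d+f, e-c}

Merge at B4: IN[B4] = OUT[B3] = {a-d, c*c}
Applying B4's transfer function to that IN value gives OUT[B4] (row B4 above).

Answer: {c*c, d+f, e-c}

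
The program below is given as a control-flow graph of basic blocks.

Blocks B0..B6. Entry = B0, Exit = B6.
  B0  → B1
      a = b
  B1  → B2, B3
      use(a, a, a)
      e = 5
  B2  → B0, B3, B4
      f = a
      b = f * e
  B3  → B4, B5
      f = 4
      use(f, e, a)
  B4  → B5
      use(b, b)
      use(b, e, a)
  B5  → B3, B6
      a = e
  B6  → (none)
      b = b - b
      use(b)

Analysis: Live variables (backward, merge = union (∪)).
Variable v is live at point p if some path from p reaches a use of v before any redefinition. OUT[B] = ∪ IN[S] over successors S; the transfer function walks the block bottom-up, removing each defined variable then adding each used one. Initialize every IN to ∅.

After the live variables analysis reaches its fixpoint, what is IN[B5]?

Answer: {b, e}

Trace:
Per-block solution:
  B0:   IN={b}   OUT={a, b}
  B1:   IN={a, b}   OUT={a, b, e}
  B2:   IN={a, e}   OUT={a, b, e}
  B3:   IN={a, b, e}   OUT={a, b, e}
  B4:   IN={a, b, e}   OUT={b, e}
  B5:   IN={b, e}   OUT={a, b, e}
  B6:   IN={b}   OUT={}

Merge at B5: OUT[B5] = IN[B3] ⊔ IN[B6] = {a, b, e}
Applying B5's transfer function to that OUT value gives IN[B5] (row B5 above).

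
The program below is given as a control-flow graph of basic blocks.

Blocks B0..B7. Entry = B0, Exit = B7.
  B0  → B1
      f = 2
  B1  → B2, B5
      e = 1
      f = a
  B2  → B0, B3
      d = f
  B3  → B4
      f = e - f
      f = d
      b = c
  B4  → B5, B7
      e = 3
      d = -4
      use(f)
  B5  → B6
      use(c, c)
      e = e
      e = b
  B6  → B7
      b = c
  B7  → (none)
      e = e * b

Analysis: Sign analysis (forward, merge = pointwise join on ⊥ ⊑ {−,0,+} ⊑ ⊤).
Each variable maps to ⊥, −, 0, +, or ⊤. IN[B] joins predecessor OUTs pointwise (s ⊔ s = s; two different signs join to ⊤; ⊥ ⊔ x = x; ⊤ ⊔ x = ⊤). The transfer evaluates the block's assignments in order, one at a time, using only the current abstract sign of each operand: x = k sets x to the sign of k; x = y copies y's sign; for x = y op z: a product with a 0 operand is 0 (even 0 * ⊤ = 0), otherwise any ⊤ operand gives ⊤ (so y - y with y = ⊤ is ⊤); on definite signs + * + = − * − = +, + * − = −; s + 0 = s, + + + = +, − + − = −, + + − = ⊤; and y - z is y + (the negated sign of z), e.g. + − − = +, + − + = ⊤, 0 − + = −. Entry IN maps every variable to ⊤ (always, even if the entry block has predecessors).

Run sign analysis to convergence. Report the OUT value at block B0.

Fixpoint table:
  B0:   IN=(all ⊤)   OUT={f:+; rest ⊤}
  B1:   IN={f:+; rest ⊤}   OUT={e:+; rest ⊤}
  B2:   IN={e:+; rest ⊤}   OUT={e:+; rest ⊤}
  B3:   IN={e:+; rest ⊤}   OUT={e:+; rest ⊤}
  B4:   IN={e:+; rest ⊤}   OUT={d:-, e:+; rest ⊤}
  B5:   IN={e:+; rest ⊤}   OUT=(all ⊤)
  B6:   IN=(all ⊤)   OUT=(all ⊤)
  B7:   IN=(all ⊤)   OUT=(all ⊤)

Merge at B0 (entry node, so the boundary value (all ⊤) is joined with the incoming edge(s)): IN[B0] = (all ⊤) ⊔ OUT[B2] = {a: ⊤, b: ⊤, c: ⊤, d: ⊤, e: ⊤, f: ⊤}
Applying B0's transfer function to that IN value gives OUT[B0] (row B0 above).

Answer: {a: ⊤, b: ⊤, c: ⊤, d: ⊤, e: ⊤, f: +}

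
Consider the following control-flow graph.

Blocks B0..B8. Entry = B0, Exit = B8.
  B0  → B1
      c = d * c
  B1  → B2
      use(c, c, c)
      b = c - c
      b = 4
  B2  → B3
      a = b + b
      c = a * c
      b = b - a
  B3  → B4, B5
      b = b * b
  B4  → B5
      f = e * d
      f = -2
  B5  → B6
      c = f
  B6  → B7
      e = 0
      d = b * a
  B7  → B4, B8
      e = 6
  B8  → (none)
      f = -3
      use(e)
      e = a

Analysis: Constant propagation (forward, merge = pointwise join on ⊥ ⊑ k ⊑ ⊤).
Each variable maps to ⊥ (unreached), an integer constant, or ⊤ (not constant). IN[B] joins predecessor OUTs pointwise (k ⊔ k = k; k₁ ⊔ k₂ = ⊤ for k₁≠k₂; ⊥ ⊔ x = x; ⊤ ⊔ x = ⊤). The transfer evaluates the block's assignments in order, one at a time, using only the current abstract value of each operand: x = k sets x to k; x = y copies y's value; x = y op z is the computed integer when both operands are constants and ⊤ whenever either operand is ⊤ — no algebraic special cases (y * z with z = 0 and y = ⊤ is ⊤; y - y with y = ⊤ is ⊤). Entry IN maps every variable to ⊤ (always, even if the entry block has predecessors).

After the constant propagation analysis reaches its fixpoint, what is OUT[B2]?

Fixpoint table:
  B0: | IN=(all ⊤) | OUT=(all ⊤)
  B1: | IN=(all ⊤) | OUT={b:4; rest ⊤}
  B2: | IN={b:4; rest ⊤} | OUT={a:8, b:-4; rest ⊤}
  B3: | IN={a:8, b:-4; rest ⊤} | OUT={a:8, b:16; rest ⊤}
  B4: | IN={a:8, b:16; rest ⊤} | OUT={a:8, b:16, f:-2; rest ⊤}
  B5: | IN={a:8, b:16; rest ⊤} | OUT={a:8, b:16; rest ⊤}
  B6: | IN={a:8, b:16; rest ⊤} | OUT={a:8, b:16, d:128, e:0; rest ⊤}
  B7: | IN={a:8, b:16, d:128, e:0; rest ⊤} | OUT={a:8, b:16, d:128, e:6; rest ⊤}
  B8: | IN={a:8, b:16, d:128, e:6; rest ⊤} | OUT={a:8, b:16, d:128, e:8, f:-3; rest ⊤}

Merge at B2: IN[B2] = OUT[B1] = {a: ⊤, b: 4, c: ⊤, d: ⊤, e: ⊤, f: ⊤}
Applying B2's transfer function to that IN value gives OUT[B2] (row B2 above).

Answer: {a: 8, b: -4, c: ⊤, d: ⊤, e: ⊤, f: ⊤}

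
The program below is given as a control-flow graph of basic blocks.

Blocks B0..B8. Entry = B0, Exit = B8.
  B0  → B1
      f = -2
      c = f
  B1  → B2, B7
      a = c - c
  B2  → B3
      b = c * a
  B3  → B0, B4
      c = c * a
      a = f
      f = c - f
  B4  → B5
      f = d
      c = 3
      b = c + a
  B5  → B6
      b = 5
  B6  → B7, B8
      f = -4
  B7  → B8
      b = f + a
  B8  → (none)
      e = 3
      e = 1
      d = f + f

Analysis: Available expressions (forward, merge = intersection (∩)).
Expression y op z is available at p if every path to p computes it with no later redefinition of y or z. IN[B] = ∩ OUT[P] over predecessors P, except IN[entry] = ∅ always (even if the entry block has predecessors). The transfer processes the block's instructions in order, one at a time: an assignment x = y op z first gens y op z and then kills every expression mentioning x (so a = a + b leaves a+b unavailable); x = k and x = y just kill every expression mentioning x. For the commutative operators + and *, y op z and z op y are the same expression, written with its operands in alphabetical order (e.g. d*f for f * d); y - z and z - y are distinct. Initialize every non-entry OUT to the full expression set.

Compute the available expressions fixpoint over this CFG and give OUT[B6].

Per-block solution:
  B0:  IN={}  OUT={}
  B1:  IN={}  OUT={c-c}
  B2:  IN={c-c}  OUT={a*c, c-c}
  B3:  IN={a*c, c-c}  OUT={}
  B4:  IN={}  OUT={a+c}
  B5:  IN={a+c}  OUT={a+c}
  B6:  IN={a+c}  OUT={a+c}
  B7:  IN={}  OUT={a+f}
  B8:  IN={}  OUT={f+f}

Merge at B6: IN[B6] = OUT[B5] = {a+c}
Applying B6's transfer function to that IN value gives OUT[B6] (row B6 above).

Answer: {a+c}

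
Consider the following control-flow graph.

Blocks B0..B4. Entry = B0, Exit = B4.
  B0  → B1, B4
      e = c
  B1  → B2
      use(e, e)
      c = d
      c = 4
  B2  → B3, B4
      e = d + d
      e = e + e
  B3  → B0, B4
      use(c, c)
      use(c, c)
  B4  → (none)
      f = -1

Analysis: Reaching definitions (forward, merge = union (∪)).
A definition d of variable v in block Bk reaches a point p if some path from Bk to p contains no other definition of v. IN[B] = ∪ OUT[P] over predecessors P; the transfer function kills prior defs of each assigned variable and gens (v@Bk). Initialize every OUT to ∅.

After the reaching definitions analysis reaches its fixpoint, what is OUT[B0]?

Answer: {c@B1, e@B0}

Derivation:
Converged values:
  B0:   IN={c@B1, e@B2}   OUT={c@B1, e@B0}
  B1:   IN={c@B1, e@B0}   OUT={c@B1, e@B0}
  B2:   IN={c@B1, e@B0}   OUT={c@B1, e@B2}
  B3:   IN={c@B1, e@B2}   OUT={c@B1, e@B2}
  B4:   IN={c@B1, e@B0, e@B2}   OUT={c@B1, e@B0, e@B2, f@B4}

Merge at B0 (entry node, so the boundary value {} is joined with the incoming edge(s)): IN[B0] = {} ⊔ OUT[B3] = {c@B1, e@B2}
Applying B0's transfer function to that IN value gives OUT[B0] (row B0 above).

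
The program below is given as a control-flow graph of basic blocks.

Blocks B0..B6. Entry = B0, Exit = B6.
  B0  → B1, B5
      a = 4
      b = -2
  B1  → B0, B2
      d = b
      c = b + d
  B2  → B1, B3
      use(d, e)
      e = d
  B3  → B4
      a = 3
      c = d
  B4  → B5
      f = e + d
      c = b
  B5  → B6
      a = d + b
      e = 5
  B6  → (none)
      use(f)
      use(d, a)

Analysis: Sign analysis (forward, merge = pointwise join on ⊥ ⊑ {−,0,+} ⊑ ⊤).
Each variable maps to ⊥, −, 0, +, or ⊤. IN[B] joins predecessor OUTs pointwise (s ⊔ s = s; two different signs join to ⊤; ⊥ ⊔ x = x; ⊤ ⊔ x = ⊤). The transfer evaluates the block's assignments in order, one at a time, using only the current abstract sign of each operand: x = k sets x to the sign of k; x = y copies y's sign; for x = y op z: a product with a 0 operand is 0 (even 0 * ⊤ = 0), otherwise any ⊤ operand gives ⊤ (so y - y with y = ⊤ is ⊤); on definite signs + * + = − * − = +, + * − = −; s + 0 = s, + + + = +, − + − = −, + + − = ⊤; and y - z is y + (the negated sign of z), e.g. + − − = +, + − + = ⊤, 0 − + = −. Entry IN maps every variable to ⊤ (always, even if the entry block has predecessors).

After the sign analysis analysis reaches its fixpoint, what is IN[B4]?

Answer: {a: +, b: -, c: -, d: -, e: -, f: ⊤}

Trace:
Fixpoint table:
  B0:  IN=(all ⊤)  OUT={a:+, b:-; rest ⊤}
  B1:  IN={a:+, b:-; rest ⊤}  OUT={a:+, b:-, c:-, d:-; rest ⊤}
  B2:  IN={a:+, b:-, c:-, d:-; rest ⊤}  OUT={a:+, b:-, c:-, d:-, e:-; rest ⊤}
  B3:  IN={a:+, b:-, c:-, d:-, e:-; rest ⊤}  OUT={a:+, b:-, c:-, d:-, e:-; rest ⊤}
  B4:  IN={a:+, b:-, c:-, d:-, e:-; rest ⊤}  OUT={a:+, b:-, c:-, d:-, e:-, f:-; rest ⊤}
  B5:  IN={a:+, b:-; rest ⊤}  OUT={b:-, e:+; rest ⊤}
  B6:  IN={b:-, e:+; rest ⊤}  OUT={b:-, e:+; rest ⊤}

Merge at B4: IN[B4] = OUT[B3] = {a: +, b: -, c: -, d: -, e: -, f: ⊤}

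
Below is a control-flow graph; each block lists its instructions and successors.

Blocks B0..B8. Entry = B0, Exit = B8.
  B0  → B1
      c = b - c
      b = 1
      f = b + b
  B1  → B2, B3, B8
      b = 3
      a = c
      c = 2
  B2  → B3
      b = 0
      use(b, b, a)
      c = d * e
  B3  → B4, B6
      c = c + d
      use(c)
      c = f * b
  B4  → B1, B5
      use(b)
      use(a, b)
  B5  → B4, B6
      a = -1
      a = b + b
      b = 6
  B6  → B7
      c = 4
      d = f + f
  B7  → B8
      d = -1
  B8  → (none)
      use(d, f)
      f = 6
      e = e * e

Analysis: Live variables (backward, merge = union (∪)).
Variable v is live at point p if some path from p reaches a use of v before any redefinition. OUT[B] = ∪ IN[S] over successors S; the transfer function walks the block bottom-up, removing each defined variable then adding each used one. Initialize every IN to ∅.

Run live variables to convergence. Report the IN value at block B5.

Answer: {b, c, d, e, f}

Derivation:
Per-block solution:
  B0:  IN={b, c, d, e}  OUT={c, d, e, f}
  B1:  IN={c, d, e, f}  OUT={a, b, c, d, e, f}
  B2:  IN={a, d, e, f}  OUT={a, b, c, d, e, f}
  B3:  IN={a, b, c, d, e, f}  OUT={a, b, c, d, e, f}
  B4:  IN={a, b, c, d, e, f}  OUT={b, c, d, e, f}
  B5:  IN={b, c, d, e, f}  OUT={a, b, c, d, e, f}
  B6:  IN={e, f}  OUT={e, f}
  B7:  IN={e, f}  OUT={d, e, f}
  B8:  IN={d, e, f}  OUT={}

Merge at B5: OUT[B5] = IN[B4] ⊔ IN[B6] = {a, b, c, d, e, f}
Applying B5's transfer function to that OUT value gives IN[B5] (row B5 above).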